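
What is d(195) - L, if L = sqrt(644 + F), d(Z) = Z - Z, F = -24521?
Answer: -3*I*sqrt(2653) ≈ -154.52*I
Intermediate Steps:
d(Z) = 0
L = 3*I*sqrt(2653) (L = sqrt(644 - 24521) = sqrt(-23877) = 3*I*sqrt(2653) ≈ 154.52*I)
d(195) - L = 0 - 3*I*sqrt(2653) = -3*I*sqrt(2653)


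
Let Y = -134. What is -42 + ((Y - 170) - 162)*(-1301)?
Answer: 606224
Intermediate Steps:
-42 + ((Y - 170) - 162)*(-1301) = -42 + ((-134 - 170) - 162)*(-1301) = -42 + (-304 - 162)*(-1301) = -42 - 466*(-1301) = -42 + 606266 = 606224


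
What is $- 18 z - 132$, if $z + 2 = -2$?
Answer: $-60$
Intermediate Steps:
$z = -4$ ($z = -2 - 2 = -4$)
$- 18 z - 132 = \left(-18\right) \left(-4\right) - 132 = 72 - 132 = -60$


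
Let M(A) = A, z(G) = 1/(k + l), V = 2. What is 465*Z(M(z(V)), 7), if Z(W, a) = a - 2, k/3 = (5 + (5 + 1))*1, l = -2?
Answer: 2325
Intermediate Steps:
k = 33 (k = 3*((5 + (5 + 1))*1) = 3*((5 + 6)*1) = 3*(11*1) = 3*11 = 33)
z(G) = 1/31 (z(G) = 1/(33 - 2) = 1/31)
Z(W, a) = -2 + a
465*Z(M(z(V)), 7) = 465*(-2 + 7) = 465*5 = 2325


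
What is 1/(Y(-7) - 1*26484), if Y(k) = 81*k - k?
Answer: -1/27044 ≈ -3.6977e-5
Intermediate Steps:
Y(k) = 80*k
1/(Y(-7) - 1*26484) = 1/(80*(-7) - 1*26484) = 1/(-560 - 26484) = 1/(-27044) = -1/27044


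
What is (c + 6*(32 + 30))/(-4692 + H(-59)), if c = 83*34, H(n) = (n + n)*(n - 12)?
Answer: 1597/1843 ≈ 0.86652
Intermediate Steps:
H(n) = 2*n*(-12 + n) (H(n) = (2*n)*(-12 + n) = 2*n*(-12 + n))
c = 2822
(c + 6*(32 + 30))/(-4692 + H(-59)) = (2822 + 6*(32 + 30))/(-4692 + 2*(-59)*(-12 - 59)) = (2822 + 6*62)/(-4692 + 2*(-59)*(-71)) = (2822 + 372)/(-4692 + 8378) = 3194/3686 = 3194*(1/3686) = 1597/1843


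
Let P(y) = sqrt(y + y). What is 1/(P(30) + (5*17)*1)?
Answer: 17/1433 - 2*sqrt(15)/7165 ≈ 0.010782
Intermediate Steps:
P(y) = sqrt(2)*sqrt(y) (P(y) = sqrt(2*y) = sqrt(2)*sqrt(y))
1/(P(30) + (5*17)*1) = 1/(sqrt(2)*sqrt(30) + (5*17)*1) = 1/(2*sqrt(15) + 85*1) = 1/(2*sqrt(15) + 85) = 1/(85 + 2*sqrt(15))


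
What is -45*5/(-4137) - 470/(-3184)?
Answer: 443465/2195368 ≈ 0.20200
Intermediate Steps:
-45*5/(-4137) - 470/(-3184) = -225*(-1/4137) - 470*(-1/3184) = 75/1379 + 235/1592 = 443465/2195368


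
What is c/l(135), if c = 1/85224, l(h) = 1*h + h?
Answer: 1/23010480 ≈ 4.3458e-8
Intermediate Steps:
l(h) = 2*h (l(h) = h + h = 2*h)
c = 1/85224 ≈ 1.1734e-5
c/l(135) = 1/(85224*((2*135))) = (1/85224)/270 = (1/85224)*(1/270) = 1/23010480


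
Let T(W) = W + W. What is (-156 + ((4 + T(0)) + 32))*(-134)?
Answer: 16080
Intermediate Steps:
T(W) = 2*W
(-156 + ((4 + T(0)) + 32))*(-134) = (-156 + ((4 + 2*0) + 32))*(-134) = (-156 + ((4 + 0) + 32))*(-134) = (-156 + (4 + 32))*(-134) = (-156 + 36)*(-134) = -120*(-134) = 16080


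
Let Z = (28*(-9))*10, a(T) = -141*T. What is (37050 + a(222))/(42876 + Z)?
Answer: 479/3363 ≈ 0.14243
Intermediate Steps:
Z = -2520 (Z = -252*10 = -2520)
(37050 + a(222))/(42876 + Z) = (37050 - 141*222)/(42876 - 2520) = (37050 - 31302)/40356 = 5748*(1/40356) = 479/3363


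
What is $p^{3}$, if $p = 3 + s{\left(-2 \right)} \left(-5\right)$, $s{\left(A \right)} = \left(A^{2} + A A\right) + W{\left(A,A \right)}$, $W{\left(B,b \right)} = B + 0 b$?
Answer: $-19683$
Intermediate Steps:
$W{\left(B,b \right)} = B$ ($W{\left(B,b \right)} = B + 0 = B$)
$s{\left(A \right)} = A + 2 A^{2}$ ($s{\left(A \right)} = \left(A^{2} + A A\right) + A = \left(A^{2} + A^{2}\right) + A = 2 A^{2} + A = A + 2 A^{2}$)
$p = -27$ ($p = 3 + - 2 \left(1 + 2 \left(-2\right)\right) \left(-5\right) = 3 + - 2 \left(1 - 4\right) \left(-5\right) = 3 + \left(-2\right) \left(-3\right) \left(-5\right) = 3 + 6 \left(-5\right) = 3 - 30 = -27$)
$p^{3} = \left(-27\right)^{3} = -19683$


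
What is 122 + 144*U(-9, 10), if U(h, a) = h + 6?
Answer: -310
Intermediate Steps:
U(h, a) = 6 + h
122 + 144*U(-9, 10) = 122 + 144*(6 - 9) = 122 + 144*(-3) = 122 - 432 = -310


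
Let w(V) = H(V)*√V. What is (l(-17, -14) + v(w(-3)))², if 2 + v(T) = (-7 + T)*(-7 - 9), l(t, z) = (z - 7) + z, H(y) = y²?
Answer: -56583 - 21600*I*√3 ≈ -56583.0 - 37412.0*I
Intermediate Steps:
w(V) = V^(5/2) (w(V) = V²*√V = V^(5/2))
l(t, z) = -7 + 2*z (l(t, z) = (-7 + z) + z = -7 + 2*z)
v(T) = 110 - 16*T (v(T) = -2 + (-7 + T)*(-7 - 9) = -2 + (-7 + T)*(-16) = -2 + (112 - 16*T) = 110 - 16*T)
(l(-17, -14) + v(w(-3)))² = ((-7 + 2*(-14)) + (110 - 144*I*√3))² = ((-7 - 28) + (110 - 144*I*√3))² = (-35 + (110 - 144*I*√3))² = (75 - 144*I*√3)²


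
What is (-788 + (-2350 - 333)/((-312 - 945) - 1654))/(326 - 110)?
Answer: -2291185/628776 ≈ -3.6439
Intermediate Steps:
(-788 + (-2350 - 333)/((-312 - 945) - 1654))/(326 - 110) = (-788 - 2683/(-1257 - 1654))/216 = (-788 - 2683/(-2911))*(1/216) = (-788 - 2683*(-1/2911))*(1/216) = (-788 + 2683/2911)*(1/216) = -2291185/2911*1/216 = -2291185/628776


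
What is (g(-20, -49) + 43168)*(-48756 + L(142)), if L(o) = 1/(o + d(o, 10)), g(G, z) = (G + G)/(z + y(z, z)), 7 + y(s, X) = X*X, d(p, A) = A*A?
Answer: -119439506686292/56749 ≈ -2.1047e+9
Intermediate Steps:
d(p, A) = A**2
y(s, X) = -7 + X**2 (y(s, X) = -7 + X*X = -7 + X**2)
g(G, z) = 2*G/(-7 + z + z**2) (g(G, z) = (G + G)/(z + (-7 + z**2)) = (2*G)/(-7 + z + z**2) = 2*G/(-7 + z + z**2))
L(o) = 1/(100 + o) (L(o) = 1/(o + 10**2) = 1/(o + 100) = 1/(100 + o))
(g(-20, -49) + 43168)*(-48756 + L(142)) = (2*(-20)/(-7 - 49 + (-49)**2) + 43168)*(-48756 + 1/(100 + 142)) = (2*(-20)/(-7 - 49 + 2401) + 43168)*(-48756 + 1/242) = (2*(-20)/2345 + 43168)*(-48756 + 1/242) = (2*(-20)*(1/2345) + 43168)*(-11798951/242) = (-8/469 + 43168)*(-11798951/242) = (20245784/469)*(-11798951/242) = -119439506686292/56749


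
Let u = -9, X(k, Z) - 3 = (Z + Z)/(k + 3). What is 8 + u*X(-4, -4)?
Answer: -91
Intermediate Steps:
X(k, Z) = 3 + 2*Z/(3 + k) (X(k, Z) = 3 + (Z + Z)/(k + 3) = 3 + (2*Z)/(3 + k) = 3 + 2*Z/(3 + k))
8 + u*X(-4, -4) = 8 - 9*(9 + 2*(-4) + 3*(-4))/(3 - 4) = 8 - 9*(9 - 8 - 12)/(-1) = 8 - (-9)*(-11) = 8 - 9*11 = 8 - 99 = -91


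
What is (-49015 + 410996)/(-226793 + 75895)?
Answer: -361981/150898 ≈ -2.3988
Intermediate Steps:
(-49015 + 410996)/(-226793 + 75895) = 361981/(-150898) = 361981*(-1/150898) = -361981/150898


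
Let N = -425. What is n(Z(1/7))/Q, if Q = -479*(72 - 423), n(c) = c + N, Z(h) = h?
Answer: -2974/1176903 ≈ -0.0025270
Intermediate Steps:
n(c) = -425 + c (n(c) = c - 425 = -425 + c)
Q = 168129 (Q = -479*(-351) = 168129)
n(Z(1/7))/Q = (-425 + 1/7)/168129 = (-425 + 1/7)*(1/168129) = -2974/7*1/168129 = -2974/1176903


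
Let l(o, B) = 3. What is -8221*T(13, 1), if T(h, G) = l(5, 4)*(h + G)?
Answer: -345282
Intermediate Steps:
T(h, G) = 3*G + 3*h (T(h, G) = 3*(h + G) = 3*(G + h) = 3*G + 3*h)
-8221*T(13, 1) = -8221*(3*1 + 3*13) = -8221*(3 + 39) = -8221*42 = -345282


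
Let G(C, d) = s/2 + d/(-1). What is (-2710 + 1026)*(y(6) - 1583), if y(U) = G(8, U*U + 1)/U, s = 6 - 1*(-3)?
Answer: 8024681/3 ≈ 2.6749e+6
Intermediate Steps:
s = 9 (s = 6 + 3 = 9)
G(C, d) = 9/2 - d (G(C, d) = 9/2 + d/(-1) = 9*(½) + d*(-1) = 9/2 - d)
y(U) = (7/2 - U²)/U (y(U) = (9/2 - (U*U + 1))/U = (9/2 - (U² + 1))/U = (9/2 - (1 + U²))/U = (9/2 + (-1 - U²))/U = (7/2 - U²)/U)
(-2710 + 1026)*(y(6) - 1583) = (-2710 + 1026)*((-1*6 + (7/2)/6) - 1583) = -1684*((-6 + (7/2)*(⅙)) - 1583) = -1684*((-6 + 7/12) - 1583) = -1684*(-65/12 - 1583) = -1684*(-19061/12) = 8024681/3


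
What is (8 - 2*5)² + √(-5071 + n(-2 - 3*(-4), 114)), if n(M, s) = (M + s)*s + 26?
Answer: 4 + √9091 ≈ 99.347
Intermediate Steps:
n(M, s) = 26 + s*(M + s) (n(M, s) = s*(M + s) + 26 = 26 + s*(M + s))
(8 - 2*5)² + √(-5071 + n(-2 - 3*(-4), 114)) = (8 - 2*5)² + √(-5071 + (26 + 114² + (-2 - 3*(-4))*114)) = (8 - 10)² + √(-5071 + (26 + 12996 + (-2 + 12)*114)) = (-2)² + √(-5071 + (26 + 12996 + 10*114)) = 4 + √(-5071 + (26 + 12996 + 1140)) = 4 + √(-5071 + 14162) = 4 + √9091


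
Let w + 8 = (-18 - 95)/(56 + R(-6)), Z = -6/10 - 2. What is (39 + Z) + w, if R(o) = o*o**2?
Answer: 4657/160 ≈ 29.106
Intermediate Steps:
R(o) = o**3
Z = -13/5 (Z = -6/10 - 2 = -6*1/10 - 2 = -3/5 - 2 = -13/5 ≈ -2.6000)
w = -1167/160 (w = -8 + (-18 - 95)/(56 + (-6)**3) = -8 - 113/(56 - 216) = -8 - 113/(-160) = -8 - 113*(-1/160) = -8 + 113/160 = -1167/160 ≈ -7.2937)
(39 + Z) + w = (39 - 13/5) - 1167/160 = 182/5 - 1167/160 = 4657/160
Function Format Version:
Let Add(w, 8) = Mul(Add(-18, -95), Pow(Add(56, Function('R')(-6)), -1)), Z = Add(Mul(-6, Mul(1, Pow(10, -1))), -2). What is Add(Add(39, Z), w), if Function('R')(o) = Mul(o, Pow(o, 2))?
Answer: Rational(4657, 160) ≈ 29.106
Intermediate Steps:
Function('R')(o) = Pow(o, 3)
Z = Rational(-13, 5) (Z = Add(Mul(-6, Mul(1, Rational(1, 10))), -2) = Add(Mul(-6, Rational(1, 10)), -2) = Add(Rational(-3, 5), -2) = Rational(-13, 5) ≈ -2.6000)
w = Rational(-1167, 160) (w = Add(-8, Mul(Add(-18, -95), Pow(Add(56, Pow(-6, 3)), -1))) = Add(-8, Mul(-113, Pow(Add(56, -216), -1))) = Add(-8, Mul(-113, Pow(-160, -1))) = Add(-8, Mul(-113, Rational(-1, 160))) = Add(-8, Rational(113, 160)) = Rational(-1167, 160) ≈ -7.2937)
Add(Add(39, Z), w) = Add(Add(39, Rational(-13, 5)), Rational(-1167, 160)) = Add(Rational(182, 5), Rational(-1167, 160)) = Rational(4657, 160)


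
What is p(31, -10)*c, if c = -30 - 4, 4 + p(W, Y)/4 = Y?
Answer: 1904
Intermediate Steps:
p(W, Y) = -16 + 4*Y
c = -34
p(31, -10)*c = (-16 + 4*(-10))*(-34) = (-16 - 40)*(-34) = -56*(-34) = 1904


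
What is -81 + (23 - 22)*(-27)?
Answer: -108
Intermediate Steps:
-81 + (23 - 22)*(-27) = -81 + 1*(-27) = -81 - 27 = -108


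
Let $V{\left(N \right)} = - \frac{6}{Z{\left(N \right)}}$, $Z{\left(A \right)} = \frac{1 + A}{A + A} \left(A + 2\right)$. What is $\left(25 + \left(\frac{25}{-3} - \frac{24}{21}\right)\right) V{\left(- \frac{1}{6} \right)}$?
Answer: $\frac{7824}{385} \approx 20.322$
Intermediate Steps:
$Z{\left(A \right)} = \frac{\left(1 + A\right) \left(2 + A\right)}{2 A}$ ($Z{\left(A \right)} = \frac{1 + A}{2 A} \left(2 + A\right) = \frac{\left(1 + A\right) \left(2 + A\right)}{2 A}$)
$V{\left(N \right)} = - \frac{12 N}{2 + N \left(3 + N\right)}$ ($V{\left(N \right)} = - \frac{6}{\frac{1}{2} \frac{1}{N} \left(2 + N \left(3 + N\right)\right)} = - 6 \frac{2 N}{2 + N \left(3 + N\right)} = - \frac{12 N}{2 + N \left(3 + N\right)}$)
$\left(25 + \left(\frac{25}{-3} - \frac{24}{21}\right)\right) V{\left(- \frac{1}{6} \right)} = \left(25 + \left(\frac{25}{-3} - \frac{24}{21}\right)\right) \left(- \frac{12 \left(- \frac{1}{6}\right)}{2 + - \frac{1}{6} \left(3 - \frac{1}{6}\right)}\right) = \left(25 + \left(25 \left(- \frac{1}{3}\right) - \frac{8}{7}\right)\right) \left(- \frac{12 \left(\left(-1\right) \frac{1}{6}\right)}{2 + \left(-1\right) \frac{1}{6} \left(3 - \frac{1}{6}\right)}\right) = \left(25 - \frac{199}{21}\right) \left(\left(-12\right) \left(- \frac{1}{6}\right) \frac{1}{2 - \frac{3 - \frac{1}{6}}{6}}\right) = \left(25 - \frac{199}{21}\right) \left(\left(-12\right) \left(- \frac{1}{6}\right) \frac{1}{2 - \frac{17}{36}}\right) = \frac{326 \left(\left(-12\right) \left(- \frac{1}{6}\right) \frac{1}{2 - \frac{17}{36}}\right)}{21} = \frac{326 \left(\left(-12\right) \left(- \frac{1}{6}\right) \frac{1}{\frac{55}{36}}\right)}{21} = \frac{326 \left(\left(-12\right) \left(- \frac{1}{6}\right) \frac{36}{55}\right)}{21} = \frac{326}{21} \cdot \frac{72}{55} = \frac{7824}{385}$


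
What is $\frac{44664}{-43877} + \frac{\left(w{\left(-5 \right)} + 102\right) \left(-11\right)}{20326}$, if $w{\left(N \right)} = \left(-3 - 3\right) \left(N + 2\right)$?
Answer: $- \frac{482879052}{445921951} \approx -1.0829$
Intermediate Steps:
$w{\left(N \right)} = -12 - 6 N$ ($w{\left(N \right)} = - 6 \left(2 + N\right) = -12 - 6 N$)
$\frac{44664}{-43877} + \frac{\left(w{\left(-5 \right)} + 102\right) \left(-11\right)}{20326} = \frac{44664}{-43877} + \frac{\left(\left(-12 - -30\right) + 102\right) \left(-11\right)}{20326} = 44664 \left(- \frac{1}{43877}\right) + \left(\left(-12 + 30\right) + 102\right) \left(-11\right) \frac{1}{20326} = - \frac{44664}{43877} + \left(18 + 102\right) \left(-11\right) \frac{1}{20326} = - \frac{44664}{43877} + 120 \left(-11\right) \frac{1}{20326} = - \frac{44664}{43877} - \frac{660}{10163} = - \frac{482879052}{445921951}$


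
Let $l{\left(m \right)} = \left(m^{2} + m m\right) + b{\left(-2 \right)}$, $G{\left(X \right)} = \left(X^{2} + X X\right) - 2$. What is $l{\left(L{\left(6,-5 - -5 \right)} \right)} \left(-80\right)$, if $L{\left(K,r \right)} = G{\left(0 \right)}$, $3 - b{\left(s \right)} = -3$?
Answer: $-1120$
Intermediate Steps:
$b{\left(s \right)} = 6$ ($b{\left(s \right)} = 3 - -3 = 3 + 3 = 6$)
$G{\left(X \right)} = -2 + 2 X^{2}$ ($G{\left(X \right)} = \left(X^{2} + X^{2}\right) - 2 = 2 X^{2} - 2 = -2 + 2 X^{2}$)
$L{\left(K,r \right)} = -2$ ($L{\left(K,r \right)} = -2 + 2 \cdot 0^{2} = -2 + 2 \cdot 0 = -2 + 0 = -2$)
$l{\left(m \right)} = 6 + 2 m^{2}$ ($l{\left(m \right)} = \left(m^{2} + m m\right) + 6 = \left(m^{2} + m^{2}\right) + 6 = 2 m^{2} + 6 = 6 + 2 m^{2}$)
$l{\left(L{\left(6,-5 - -5 \right)} \right)} \left(-80\right) = \left(6 + 2 \left(-2\right)^{2}\right) \left(-80\right) = \left(6 + 2 \cdot 4\right) \left(-80\right) = \left(6 + 8\right) \left(-80\right) = 14 \left(-80\right) = -1120$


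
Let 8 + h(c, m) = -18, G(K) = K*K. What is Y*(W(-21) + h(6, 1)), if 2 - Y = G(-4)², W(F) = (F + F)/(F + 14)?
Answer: 5080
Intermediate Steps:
G(K) = K²
W(F) = 2*F/(14 + F) (W(F) = (2*F)/(14 + F) = 2*F/(14 + F))
Y = -254 (Y = 2 - ((-4)²)² = 2 - 1*16² = 2 - 1*256 = 2 - 256 = -254)
h(c, m) = -26 (h(c, m) = -8 - 18 = -26)
Y*(W(-21) + h(6, 1)) = -254*(2*(-21)/(14 - 21) - 26) = -254*(2*(-21)/(-7) - 26) = -254*(2*(-21)*(-⅐) - 26) = -254*(6 - 26) = -254*(-20) = 5080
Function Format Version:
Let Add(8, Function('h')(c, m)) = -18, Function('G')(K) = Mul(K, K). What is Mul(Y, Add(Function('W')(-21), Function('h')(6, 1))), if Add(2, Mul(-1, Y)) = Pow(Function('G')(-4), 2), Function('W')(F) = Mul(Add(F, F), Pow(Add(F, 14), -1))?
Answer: 5080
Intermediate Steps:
Function('G')(K) = Pow(K, 2)
Function('W')(F) = Mul(2, F, Pow(Add(14, F), -1)) (Function('W')(F) = Mul(Mul(2, F), Pow(Add(14, F), -1)) = Mul(2, F, Pow(Add(14, F), -1)))
Y = -254 (Y = Add(2, Mul(-1, Pow(Pow(-4, 2), 2))) = Add(2, Mul(-1, Pow(16, 2))) = Add(2, Mul(-1, 256)) = Add(2, -256) = -254)
Function('h')(c, m) = -26 (Function('h')(c, m) = Add(-8, -18) = -26)
Mul(Y, Add(Function('W')(-21), Function('h')(6, 1))) = Mul(-254, Add(Mul(2, -21, Pow(Add(14, -21), -1)), -26)) = Mul(-254, Add(Mul(2, -21, Pow(-7, -1)), -26)) = Mul(-254, Add(Mul(2, -21, Rational(-1, 7)), -26)) = Mul(-254, Add(6, -26)) = Mul(-254, -20) = 5080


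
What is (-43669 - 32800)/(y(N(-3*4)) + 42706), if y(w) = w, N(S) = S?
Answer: -76469/42694 ≈ -1.7911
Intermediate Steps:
(-43669 - 32800)/(y(N(-3*4)) + 42706) = (-43669 - 32800)/(-3*4 + 42706) = -76469/(-12 + 42706) = -76469/42694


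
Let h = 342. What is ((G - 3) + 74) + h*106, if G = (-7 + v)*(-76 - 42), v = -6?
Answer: 37857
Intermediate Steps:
G = 1534 (G = (-7 - 6)*(-76 - 42) = -13*(-118) = 1534)
((G - 3) + 74) + h*106 = ((1534 - 3) + 74) + 342*106 = (1531 + 74) + 36252 = 1605 + 36252 = 37857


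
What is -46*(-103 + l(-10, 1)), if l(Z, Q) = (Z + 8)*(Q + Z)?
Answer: 3910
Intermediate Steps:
l(Z, Q) = (8 + Z)*(Q + Z)
-46*(-103 + l(-10, 1)) = -46*(-103 + ((-10)² + 8*1 + 8*(-10) + 1*(-10))) = -46*(-103 + (100 + 8 - 80 - 10)) = -46*(-103 + 18) = -46*(-85) = 3910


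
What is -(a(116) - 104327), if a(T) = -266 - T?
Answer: 104709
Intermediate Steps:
-(a(116) - 104327) = -((-266 - 1*116) - 104327) = -((-266 - 116) - 104327) = -(-382 - 104327) = -1*(-104709) = 104709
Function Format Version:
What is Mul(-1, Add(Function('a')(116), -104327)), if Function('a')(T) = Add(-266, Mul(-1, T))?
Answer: 104709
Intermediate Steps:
Mul(-1, Add(Function('a')(116), -104327)) = Mul(-1, Add(Add(-266, Mul(-1, 116)), -104327)) = Mul(-1, Add(Add(-266, -116), -104327)) = Mul(-1, Add(-382, -104327)) = Mul(-1, -104709) = 104709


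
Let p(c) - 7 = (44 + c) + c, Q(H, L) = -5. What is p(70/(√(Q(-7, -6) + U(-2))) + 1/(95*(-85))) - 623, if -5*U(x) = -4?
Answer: -4618902/8075 - 20*I*√105/3 ≈ -572.0 - 68.313*I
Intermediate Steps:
U(x) = ⅘ (U(x) = -⅕*(-4) = ⅘)
p(c) = 51 + 2*c (p(c) = 7 + ((44 + c) + c) = 7 + (44 + 2*c) = 51 + 2*c)
p(70/(√(Q(-7, -6) + U(-2))) + 1/(95*(-85))) - 623 = (51 + 2*(70/(√(-5 + ⅘)) + 1/(95*(-85)))) - 623 = (51 + 2*(70/(√(-21/5)) + (1/95)*(-1/85))) - 623 = (51 + 2*(70/((I*√105/5)) - 1/8075)) - 623 = (51 + 2*(70*(-I*√105/21) - 1/8075)) - 623 = (51 + 2*(-10*I*√105/3 - 1/8075)) - 623 = (51 + 2*(-1/8075 - 10*I*√105/3)) - 623 = (51 + (-2/8075 - 20*I*√105/3)) - 623 = (411823/8075 - 20*I*√105/3) - 623 = -4618902/8075 - 20*I*√105/3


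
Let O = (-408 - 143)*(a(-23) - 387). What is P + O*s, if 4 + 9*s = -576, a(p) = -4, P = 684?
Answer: -124949624/9 ≈ -1.3883e+7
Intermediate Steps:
s = -580/9 (s = -4/9 + (1/9)*(-576) = -4/9 - 64 = -580/9 ≈ -64.444)
O = 215441 (O = (-408 - 143)*(-4 - 387) = -551*(-391) = 215441)
P + O*s = 684 + 215441*(-580/9) = 684 - 124955780/9 = -124949624/9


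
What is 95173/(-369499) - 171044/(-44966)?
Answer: 2266193763/639034309 ≈ 3.5463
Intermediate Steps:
95173/(-369499) - 171044/(-44966) = 95173*(-1/369499) - 171044*(-1/44966) = -7321/28423 + 85522/22483 = 2266193763/639034309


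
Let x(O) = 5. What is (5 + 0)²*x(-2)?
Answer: 125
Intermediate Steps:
(5 + 0)²*x(-2) = (5 + 0)²*5 = 5²*5 = 25*5 = 125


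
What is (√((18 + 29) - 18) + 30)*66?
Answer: 1980 + 66*√29 ≈ 2335.4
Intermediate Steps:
(√((18 + 29) - 18) + 30)*66 = (√(47 - 18) + 30)*66 = (√29 + 30)*66 = (30 + √29)*66 = 1980 + 66*√29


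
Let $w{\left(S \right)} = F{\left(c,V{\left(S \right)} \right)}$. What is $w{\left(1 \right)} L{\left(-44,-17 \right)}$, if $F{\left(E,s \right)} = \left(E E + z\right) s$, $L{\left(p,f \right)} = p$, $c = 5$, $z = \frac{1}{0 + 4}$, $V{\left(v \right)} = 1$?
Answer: $-1111$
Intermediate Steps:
$z = \frac{1}{4} \approx 0.25$
$F{\left(E,s \right)} = s \left(\frac{1}{4} + E^{2}\right)$ ($F{\left(E,s \right)} = \left(E E + \frac{1}{4}\right) s = \left(E^{2} + \frac{1}{4}\right) s = \left(\frac{1}{4} + E^{2}\right) s = s \left(\frac{1}{4} + E^{2}\right)$)
$w{\left(S \right)} = \frac{101}{4}$ ($w{\left(S \right)} = 1 \left(\frac{1}{4} + 5^{2}\right) = 1 \left(\frac{1}{4} + 25\right) = 1 \cdot \frac{101}{4} = \frac{101}{4}$)
$w{\left(1 \right)} L{\left(-44,-17 \right)} = \frac{101}{4} \left(-44\right) = -1111$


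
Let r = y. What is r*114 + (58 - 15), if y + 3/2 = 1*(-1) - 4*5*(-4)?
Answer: 8878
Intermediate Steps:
y = 155/2 (y = -3/2 + (1*(-1) - 4*5*(-4)) = -3/2 + (-1 - 20*(-4)) = -3/2 + (-1 + 80) = -3/2 + 79 = 155/2 ≈ 77.500)
r = 155/2 ≈ 77.500
r*114 + (58 - 15) = (155/2)*114 + (58 - 15) = 8835 + 43 = 8878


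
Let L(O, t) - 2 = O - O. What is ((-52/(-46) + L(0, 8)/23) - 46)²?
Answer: 1060900/529 ≈ 2005.5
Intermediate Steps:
L(O, t) = 2 (L(O, t) = 2 + (O - O) = 2 + 0 = 2)
((-52/(-46) + L(0, 8)/23) - 46)² = ((-52/(-46) + 2/23) - 46)² = ((-52*(-1/46) + 2*(1/23)) - 46)² = ((26/23 + 2/23) - 46)² = (28/23 - 46)² = (-1030/23)² = 1060900/529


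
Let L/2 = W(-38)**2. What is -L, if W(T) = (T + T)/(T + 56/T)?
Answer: -1042568/140625 ≈ -7.4138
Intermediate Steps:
W(T) = 2*T/(T + 56/T) (W(T) = (2*T)/(T + 56/T) = 2*T/(T + 56/T))
L = 1042568/140625 (L = 2*(2*(-38)**2/(56 + (-38)**2))**2 = 2*(2*1444/(56 + 1444))**2 = 2*(2*1444/1500)**2 = 2*(2*1444*(1/1500))**2 = 2*(722/375)**2 = 2*(521284/140625) = 1042568/140625 ≈ 7.4138)
-L = -1*1042568/140625 = -1042568/140625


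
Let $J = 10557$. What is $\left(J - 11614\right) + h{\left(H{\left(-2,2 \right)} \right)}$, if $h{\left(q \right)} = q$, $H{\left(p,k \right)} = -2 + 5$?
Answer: $-1054$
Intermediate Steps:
$H{\left(p,k \right)} = 3$
$\left(J - 11614\right) + h{\left(H{\left(-2,2 \right)} \right)} = \left(10557 - 11614\right) + 3 = -1057 + 3 = -1054$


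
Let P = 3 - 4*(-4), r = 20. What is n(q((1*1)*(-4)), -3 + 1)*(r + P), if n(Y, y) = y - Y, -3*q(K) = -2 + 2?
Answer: -78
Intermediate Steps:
q(K) = 0 (q(K) = -(-2 + 2)/3 = -1/3*0 = 0)
P = 19 (P = 3 + 16 = 19)
n(q((1*1)*(-4)), -3 + 1)*(r + P) = ((-3 + 1) - 1*0)*(20 + 19) = (-2 + 0)*39 = -2*39 = -78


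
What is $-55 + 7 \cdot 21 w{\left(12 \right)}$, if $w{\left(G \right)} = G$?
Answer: $1709$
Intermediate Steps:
$-55 + 7 \cdot 21 w{\left(12 \right)} = -55 + 7 \cdot 21 \cdot 12 = -55 + 147 \cdot 12 = -55 + 1764 = 1709$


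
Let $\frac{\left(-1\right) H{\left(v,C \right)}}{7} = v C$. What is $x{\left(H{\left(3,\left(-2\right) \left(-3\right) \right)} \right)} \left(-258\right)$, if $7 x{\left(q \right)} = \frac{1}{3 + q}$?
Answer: $\frac{86}{287} \approx 0.29965$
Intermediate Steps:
$H{\left(v,C \right)} = - 7 C v$ ($H{\left(v,C \right)} = - 7 v C = - 7 C v$)
$x{\left(q \right)} = \frac{1}{7 \left(3 + q\right)}$
$x{\left(H{\left(3,\left(-2\right) \left(-3\right) \right)} \right)} \left(-258\right) = \frac{1}{7 \left(3 - 7 \left(\left(-2\right) \left(-3\right)\right) 3\right)} \left(-258\right) = \frac{1}{7 \left(3 - 42 \cdot 3\right)} \left(-258\right) = \frac{1}{7 \left(3 - 126\right)} \left(-258\right) = \frac{1}{7 \left(-123\right)} \left(-258\right) = \frac{1}{7} \left(- \frac{1}{123}\right) \left(-258\right) = \left(- \frac{1}{861}\right) \left(-258\right) = \frac{86}{287}$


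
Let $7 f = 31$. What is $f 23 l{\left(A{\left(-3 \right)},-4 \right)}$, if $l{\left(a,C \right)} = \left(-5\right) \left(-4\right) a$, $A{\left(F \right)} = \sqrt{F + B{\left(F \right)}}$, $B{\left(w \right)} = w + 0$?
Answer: $\frac{14260 i \sqrt{6}}{7} \approx 4990.0 i$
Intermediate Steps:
$f = \frac{31}{7}$ ($f = \frac{1}{7} \cdot 31 = \frac{31}{7} \approx 4.4286$)
$B{\left(w \right)} = w$
$A{\left(F \right)} = \sqrt{2} \sqrt{F}$ ($A{\left(F \right)} = \sqrt{F + F} = \sqrt{2 F} = \sqrt{2} \sqrt{F}$)
$l{\left(a,C \right)} = 20 a$
$f 23 l{\left(A{\left(-3 \right)},-4 \right)} = \frac{31 \cdot 23 \cdot 20 \sqrt{2} \sqrt{-3}}{7} = \frac{31 \cdot 23 \cdot 20 \sqrt{2} i \sqrt{3}}{7} = \frac{31 \cdot 23 \cdot 20 i \sqrt{6}}{7} = \frac{31 \cdot 460 i \sqrt{6}}{7} = \frac{14260 i \sqrt{6}}{7}$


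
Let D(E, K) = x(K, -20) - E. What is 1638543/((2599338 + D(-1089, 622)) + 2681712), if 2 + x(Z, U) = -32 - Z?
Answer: 1638543/5281483 ≈ 0.31024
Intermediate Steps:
x(Z, U) = -34 - Z (x(Z, U) = -2 + (-32 - Z) = -34 - Z)
D(E, K) = -34 - E - K (D(E, K) = (-34 - K) - E = -34 - E - K)
1638543/((2599338 + D(-1089, 622)) + 2681712) = 1638543/((2599338 + (-34 - 1*(-1089) - 1*622)) + 2681712) = 1638543/((2599338 + (-34 + 1089 - 622)) + 2681712) = 1638543/((2599338 + 433) + 2681712) = 1638543/(2599771 + 2681712) = 1638543/5281483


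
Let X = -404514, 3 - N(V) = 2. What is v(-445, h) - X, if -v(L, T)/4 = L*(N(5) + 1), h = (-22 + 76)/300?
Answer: 408074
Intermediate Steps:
N(V) = 1 (N(V) = 3 - 1*2 = 3 - 2 = 1)
h = 9/50 (h = 54*(1/300) = 9/50 ≈ 0.18000)
v(L, T) = -8*L (v(L, T) = -4*L*(1 + 1) = -4*L*2 = -8*L)
v(-445, h) - X = -8*(-445) - 1*(-404514) = 3560 + 404514 = 408074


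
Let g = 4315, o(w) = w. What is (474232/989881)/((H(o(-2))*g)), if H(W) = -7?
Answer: -474232/29899355605 ≈ -1.5861e-5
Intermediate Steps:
(474232/989881)/((H(o(-2))*g)) = (474232/989881)/((-7*4315)) = (474232*(1/989881))/(-30205) = (474232/989881)*(-1/30205) = -474232/29899355605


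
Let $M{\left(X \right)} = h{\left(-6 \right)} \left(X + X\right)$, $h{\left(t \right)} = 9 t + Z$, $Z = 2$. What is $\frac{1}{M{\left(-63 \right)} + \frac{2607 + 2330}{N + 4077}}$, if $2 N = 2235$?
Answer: $\frac{10389}{68078602} \approx 0.0001526$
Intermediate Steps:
$N = \frac{2235}{2}$ ($N = \frac{1}{2} \cdot 2235 = \frac{2235}{2} \approx 1117.5$)
$h{\left(t \right)} = 2 + 9 t$ ($h{\left(t \right)} = 9 t + 2 = 2 + 9 t$)
$M{\left(X \right)} = - 104 X$ ($M{\left(X \right)} = \left(2 + 9 \left(-6\right)\right) \left(X + X\right) = \left(2 - 54\right) 2 X = - 52 \cdot 2 X = - 104 X$)
$\frac{1}{M{\left(-63 \right)} + \frac{2607 + 2330}{N + 4077}} = \frac{1}{\left(-104\right) \left(-63\right) + \frac{2607 + 2330}{\frac{2235}{2} + 4077}} = \frac{1}{6552 + \frac{4937}{\frac{10389}{2}}} = \frac{1}{6552 + 4937 \cdot \frac{2}{10389}} = \frac{1}{6552 + \frac{9874}{10389}} = \frac{1}{\frac{68078602}{10389}} = \frac{10389}{68078602}$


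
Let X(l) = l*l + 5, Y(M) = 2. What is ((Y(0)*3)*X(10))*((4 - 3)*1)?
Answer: 630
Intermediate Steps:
X(l) = 5 + l² (X(l) = l² + 5 = 5 + l²)
((Y(0)*3)*X(10))*((4 - 3)*1) = ((2*3)*(5 + 10²))*((4 - 3)*1) = (6*(5 + 100))*(1*1) = (6*105)*1 = 630*1 = 630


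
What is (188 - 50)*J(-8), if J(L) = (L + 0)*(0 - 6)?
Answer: 6624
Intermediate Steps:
J(L) = -6*L (J(L) = L*(-6) = -6*L)
(188 - 50)*J(-8) = (188 - 50)*(-6*(-8)) = 138*48 = 6624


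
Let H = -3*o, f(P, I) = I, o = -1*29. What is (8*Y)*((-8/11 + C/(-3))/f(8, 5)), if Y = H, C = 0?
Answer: -5568/55 ≈ -101.24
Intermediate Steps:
o = -29
H = 87 (H = -3*(-29) = 87)
Y = 87
(8*Y)*((-8/11 + C/(-3))/f(8, 5)) = (8*87)*((-8/11 + 0/(-3))/5) = 696*((-8*1/11 + 0*(-⅓))*(⅕)) = 696*((-8/11 + 0)*(⅕)) = 696*(-8/11*⅕) = 696*(-8/55) = -5568/55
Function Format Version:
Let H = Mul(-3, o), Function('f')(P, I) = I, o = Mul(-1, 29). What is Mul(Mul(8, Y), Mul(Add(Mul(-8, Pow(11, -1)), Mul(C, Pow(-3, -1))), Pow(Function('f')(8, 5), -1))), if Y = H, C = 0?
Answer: Rational(-5568, 55) ≈ -101.24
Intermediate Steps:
o = -29
H = 87 (H = Mul(-3, -29) = 87)
Y = 87
Mul(Mul(8, Y), Mul(Add(Mul(-8, Pow(11, -1)), Mul(C, Pow(-3, -1))), Pow(Function('f')(8, 5), -1))) = Mul(Mul(8, 87), Mul(Add(Mul(-8, Pow(11, -1)), Mul(0, Pow(-3, -1))), Pow(5, -1))) = Mul(696, Mul(Add(Mul(-8, Rational(1, 11)), Mul(0, Rational(-1, 3))), Rational(1, 5))) = Mul(696, Mul(Add(Rational(-8, 11), 0), Rational(1, 5))) = Mul(696, Mul(Rational(-8, 11), Rational(1, 5))) = Mul(696, Rational(-8, 55)) = Rational(-5568, 55)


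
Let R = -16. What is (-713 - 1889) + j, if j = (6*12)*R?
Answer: -3754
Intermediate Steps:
j = -1152 (j = (6*12)*(-16) = 72*(-16) = -1152)
(-713 - 1889) + j = (-713 - 1889) - 1152 = -2602 - 1152 = -3754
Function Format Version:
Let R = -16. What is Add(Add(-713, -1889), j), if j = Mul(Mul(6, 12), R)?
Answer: -3754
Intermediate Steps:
j = -1152 (j = Mul(Mul(6, 12), -16) = Mul(72, -16) = -1152)
Add(Add(-713, -1889), j) = Add(Add(-713, -1889), -1152) = Add(-2602, -1152) = -3754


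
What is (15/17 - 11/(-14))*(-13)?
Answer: -5161/238 ≈ -21.685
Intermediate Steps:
(15/17 - 11/(-14))*(-13) = (15*(1/17) - 11*(-1/14))*(-13) = (15/17 + 11/14)*(-13) = (397/238)*(-13) = -5161/238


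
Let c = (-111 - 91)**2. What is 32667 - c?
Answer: -8137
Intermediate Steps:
c = 40804 (c = (-202)**2 = 40804)
32667 - c = 32667 - 1*40804 = 32667 - 40804 = -8137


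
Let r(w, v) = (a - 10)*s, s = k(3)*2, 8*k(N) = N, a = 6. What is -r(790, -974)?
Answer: 3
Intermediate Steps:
k(N) = N/8
s = ¾ (s = ((⅛)*3)*2 = (3/8)*2 = ¾ ≈ 0.75000)
r(w, v) = -3 (r(w, v) = (6 - 10)*(¾) = -4*¾ = -3)
-r(790, -974) = -1*(-3) = 3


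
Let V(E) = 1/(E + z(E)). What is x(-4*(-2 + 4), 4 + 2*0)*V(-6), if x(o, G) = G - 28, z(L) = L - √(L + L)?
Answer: 24/13 - 4*I*√3/13 ≈ 1.8462 - 0.53294*I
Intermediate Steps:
z(L) = L - √2*√L (z(L) = L - √(2*L) = L - √2*√L)
V(E) = 1/(2*E - √2*√E) (V(E) = 1/(E + (E - √2*√E)) = 1/(2*E - √2*√E))
x(o, G) = -28 + G
x(-4*(-2 + 4), 4 + 2*0)*V(-6) = (-28 + (4 + 2*0))/(2*(-6) - √2*√(-6)) = (-28 + (4 + 0))/(-12 - √2*I*√6) = (-28 + 4)/(-12 - 2*I*√3) = -24/(-12 - 2*I*√3)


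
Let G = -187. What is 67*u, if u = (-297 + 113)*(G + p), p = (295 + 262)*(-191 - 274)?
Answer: 3195318976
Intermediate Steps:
p = -259005 (p = 557*(-465) = -259005)
u = 47691328 (u = (-297 + 113)*(-187 - 259005) = -184*(-259192) = 47691328)
67*u = 67*47691328 = 3195318976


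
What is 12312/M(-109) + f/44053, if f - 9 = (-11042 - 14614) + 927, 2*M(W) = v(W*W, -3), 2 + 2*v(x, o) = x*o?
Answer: -3050666544/1570269185 ≈ -1.9428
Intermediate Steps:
v(x, o) = -1 + o*x/2 (v(x, o) = -1 + (x*o)/2 = -1 + (o*x)/2 = -1 + o*x/2)
M(W) = -1/2 - 3*W**2/4 (M(W) = (-1 + (1/2)*(-3)*(W*W))/2 = (-1 + (1/2)*(-3)*W**2)/2 = (-1 - 3*W**2/2)/2 = -1/2 - 3*W**2/4)
f = -24720 (f = 9 + ((-11042 - 14614) + 927) = 9 + (-25656 + 927) = 9 - 24729 = -24720)
12312/M(-109) + f/44053 = 12312/(-1/2 - 3/4*(-109)**2) - 24720/44053 = 12312/(-1/2 - 3/4*11881) - 24720*1/44053 = 12312/(-1/2 - 35643/4) - 24720/44053 = 12312/(-35645/4) - 24720/44053 = 12312*(-4/35645) - 24720/44053 = -49248/35645 - 24720/44053 = -3050666544/1570269185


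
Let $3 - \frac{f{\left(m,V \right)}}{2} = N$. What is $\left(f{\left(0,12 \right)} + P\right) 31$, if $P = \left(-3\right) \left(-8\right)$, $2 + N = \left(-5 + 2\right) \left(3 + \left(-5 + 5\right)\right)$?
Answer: $1612$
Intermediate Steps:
$N = -11$ ($N = -2 + \left(-5 + 2\right) \left(3 + \left(-5 + 5\right)\right) = -2 - 3 \left(3 + 0\right) = -2 - 9 = -11$)
$f{\left(m,V \right)} = 28$ ($f{\left(m,V \right)} = 6 - -22 = 6 + 22 = 28$)
$P = 24$
$\left(f{\left(0,12 \right)} + P\right) 31 = \left(28 + 24\right) 31 = 52 \cdot 31 = 1612$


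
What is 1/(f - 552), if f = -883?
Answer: -1/1435 ≈ -0.00069686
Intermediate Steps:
1/(f - 552) = 1/(-883 - 552) = 1/(-1435) = -1/1435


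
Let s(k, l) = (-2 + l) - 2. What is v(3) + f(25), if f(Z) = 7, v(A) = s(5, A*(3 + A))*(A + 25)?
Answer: 399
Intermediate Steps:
s(k, l) = -4 + l
v(A) = (-4 + A*(3 + A))*(25 + A) (v(A) = (-4 + A*(3 + A))*(A + 25) = (-4 + A*(3 + A))*(25 + A))
v(3) + f(25) = (-4 + 3*(3 + 3))*(25 + 3) + 7 = (-4 + 3*6)*28 + 7 = (-4 + 18)*28 + 7 = 14*28 + 7 = 392 + 7 = 399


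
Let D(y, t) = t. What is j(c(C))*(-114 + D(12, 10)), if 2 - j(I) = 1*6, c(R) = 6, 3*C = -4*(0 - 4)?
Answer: 416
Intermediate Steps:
C = 16/3 (C = (-4*(0 - 4))/3 = (-4*(-4))/3 = (⅓)*16 = 16/3 ≈ 5.3333)
j(I) = -4 (j(I) = 2 - 6 = -4)
j(c(C))*(-114 + D(12, 10)) = -4*(-114 + 10) = -4*(-104) = 416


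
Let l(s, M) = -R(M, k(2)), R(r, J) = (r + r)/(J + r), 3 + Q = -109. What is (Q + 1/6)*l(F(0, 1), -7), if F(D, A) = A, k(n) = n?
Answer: 4697/15 ≈ 313.13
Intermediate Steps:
Q = -112 (Q = -3 - 109 = -112)
R(r, J) = 2*r/(J + r) (R(r, J) = (2*r)/(J + r) = 2*r/(J + r))
l(s, M) = -2*M/(2 + M)
(Q + 1/6)*l(F(0, 1), -7) = (-112 + 1/6)*(-2*(-7)/(2 - 7)) = (-112 + 1/6)*(-2*(-7)/(-5)) = -(-671)*(-7)*(-1)/(3*5) = -671/6*(-14/5) = 4697/15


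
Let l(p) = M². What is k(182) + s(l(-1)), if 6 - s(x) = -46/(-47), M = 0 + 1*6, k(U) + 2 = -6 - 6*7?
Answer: -2114/47 ≈ -44.979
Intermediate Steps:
k(U) = -50 (k(U) = -2 + (-6 - 6*7) = -2 + (-6 - 42) = -2 - 48 = -50)
M = 6 (M = 0 + 6 = 6)
l(p) = 36 (l(p) = 6² = 36)
s(x) = 236/47 (s(x) = 6 - (-46)/(-47) = 6 - (-46)*(-1)/47 = 6 - 1*46/47 = 6 - 46/47 = 236/47)
k(182) + s(l(-1)) = -50 + 236/47 = -2114/47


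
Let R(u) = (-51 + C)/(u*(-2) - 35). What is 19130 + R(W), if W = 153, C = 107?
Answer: 6523274/341 ≈ 19130.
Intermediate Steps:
R(u) = 56/(-35 - 2*u) (R(u) = (-51 + 107)/(u*(-2) - 35) = 56/(-2*u - 35) = 56/(-35 - 2*u))
19130 + R(W) = 19130 - 56/(35 + 2*153) = 19130 - 56/(35 + 306) = 19130 - 56/341 = 6523274/341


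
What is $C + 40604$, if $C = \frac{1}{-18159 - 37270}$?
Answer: $\frac{2250639115}{55429} \approx 40604.0$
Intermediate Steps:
$C = - \frac{1}{55429}$ ($C = \frac{1}{-55429} = - \frac{1}{55429} \approx -1.8041 \cdot 10^{-5}$)
$C + 40604 = - \frac{1}{55429} + 40604 = \frac{2250639115}{55429}$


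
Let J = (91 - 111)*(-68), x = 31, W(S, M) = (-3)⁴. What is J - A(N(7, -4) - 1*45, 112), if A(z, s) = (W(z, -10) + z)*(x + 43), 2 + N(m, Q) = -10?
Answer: -416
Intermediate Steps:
N(m, Q) = -12 (N(m, Q) = -2 - 10 = -12)
W(S, M) = 81
A(z, s) = 5994 + 74*z (A(z, s) = (81 + z)*(31 + 43) = (81 + z)*74 = 5994 + 74*z)
J = 1360 (J = -20*(-68) = 1360)
J - A(N(7, -4) - 1*45, 112) = 1360 - (5994 + 74*(-12 - 1*45)) = 1360 - (5994 + 74*(-12 - 45)) = 1360 - (5994 + 74*(-57)) = 1360 - (5994 - 4218) = 1360 - 1*1776 = 1360 - 1776 = -416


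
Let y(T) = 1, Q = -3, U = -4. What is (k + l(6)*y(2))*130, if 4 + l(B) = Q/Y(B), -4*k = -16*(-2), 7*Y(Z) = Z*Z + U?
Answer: -26325/16 ≈ -1645.3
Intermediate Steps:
Y(Z) = -4/7 + Z**2/7 (Y(Z) = (Z*Z - 4)/7 = (Z**2 - 4)/7 = (-4 + Z**2)/7 = -4/7 + Z**2/7)
k = -8 (k = -(-4)*(-2) = -1/4*32 = -8)
l(B) = -4 - 3/(-4/7 + B**2/7)
(k + l(6)*y(2))*130 = (-8 + ((-5 - 4*6**2)/(-4 + 6**2))*1)*130 = (-8 + ((-5 - 4*36)/(-4 + 36))*1)*130 = (-8 + ((-5 - 144)/32)*1)*130 = (-8 + ((1/32)*(-149))*1)*130 = (-8 - 149/32*1)*130 = (-8 - 149/32)*130 = -405/32*130 = -26325/16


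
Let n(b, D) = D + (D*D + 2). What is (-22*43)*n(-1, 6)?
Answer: -41624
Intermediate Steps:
n(b, D) = 2 + D + D² (n(b, D) = D + (D² + 2) = D + (2 + D²) = 2 + D + D²)
(-22*43)*n(-1, 6) = (-22*43)*(2 + 6 + 6²) = -946*(2 + 6 + 36) = -946*44 = -41624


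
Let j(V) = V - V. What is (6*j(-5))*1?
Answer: 0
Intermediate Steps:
j(V) = 0
(6*j(-5))*1 = (6*0)*1 = 0*1 = 0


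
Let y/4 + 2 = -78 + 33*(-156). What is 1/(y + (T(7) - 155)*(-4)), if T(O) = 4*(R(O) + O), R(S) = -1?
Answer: -1/20388 ≈ -4.9048e-5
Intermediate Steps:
T(O) = -4 + 4*O (T(O) = 4*(-1 + O) = -4 + 4*O)
y = -20912 (y = -8 + 4*(-78 + 33*(-156)) = -8 + 4*(-78 - 5148) = -8 + 4*(-5226) = -8 - 20904 = -20912)
1/(y + (T(7) - 155)*(-4)) = 1/(-20912 + ((-4 + 4*7) - 155)*(-4)) = 1/(-20912 + ((-4 + 28) - 155)*(-4)) = 1/(-20912 + (24 - 155)*(-4)) = 1/(-20912 - 131*(-4)) = 1/(-20912 + 524) = 1/(-20388) = -1/20388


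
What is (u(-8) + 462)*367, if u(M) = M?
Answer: 166618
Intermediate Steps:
(u(-8) + 462)*367 = (-8 + 462)*367 = 454*367 = 166618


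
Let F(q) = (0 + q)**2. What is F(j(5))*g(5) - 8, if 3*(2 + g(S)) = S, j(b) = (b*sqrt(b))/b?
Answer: -29/3 ≈ -9.6667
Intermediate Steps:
j(b) = sqrt(b) (j(b) = b**(3/2)/b = sqrt(b))
g(S) = -2 + S/3
F(q) = q**2
F(j(5))*g(5) - 8 = (sqrt(5))**2*(-2 + (1/3)*5) - 8 = 5*(-2 + 5/3) - 8 = 5*(-1/3) - 8 = -5/3 - 8 = -29/3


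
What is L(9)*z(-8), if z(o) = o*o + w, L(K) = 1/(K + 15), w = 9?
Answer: 73/24 ≈ 3.0417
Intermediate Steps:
L(K) = 1/(15 + K)
z(o) = 9 + o² (z(o) = o*o + 9 = o² + 9 = 9 + o²)
L(9)*z(-8) = (9 + (-8)²)/(15 + 9) = (9 + 64)/24 = (1/24)*73 = 73/24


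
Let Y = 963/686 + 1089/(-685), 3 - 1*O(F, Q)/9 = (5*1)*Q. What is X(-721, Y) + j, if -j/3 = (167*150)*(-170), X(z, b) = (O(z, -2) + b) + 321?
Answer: 6003540938181/469910 ≈ 1.2776e+7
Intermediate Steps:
O(F, Q) = 27 - 45*Q (O(F, Q) = 27 - 9*5*1*Q = 27 - 45*Q)
Y = -87399/469910 (Y = 963*(1/686) + 1089*(-1/685) = 963/686 - 1089/685 = -87399/469910 ≈ -0.18599)
X(z, b) = 438 + b (X(z, b) = ((27 - 45*(-2)) + b) + 321 = ((27 + 90) + b) + 321 = (117 + b) + 321 = 438 + b)
j = 12775500 (j = -3*167*150*(-170) = -75150*(-170) = -3*(-4258500) = 12775500)
X(-721, Y) + j = (438 - 87399/469910) + 12775500 = 205733181/469910 + 12775500 = 6003540938181/469910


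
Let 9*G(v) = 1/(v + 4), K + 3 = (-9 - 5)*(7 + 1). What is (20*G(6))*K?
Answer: -230/9 ≈ -25.556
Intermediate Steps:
K = -115 (K = -3 + (-9 - 5)*(7 + 1) = -3 - 14*8 = -3 - 112 = -115)
G(v) = 1/(9*(4 + v)) (G(v) = 1/(9*(v + 4)) = 1/(9*(4 + v)))
(20*G(6))*K = (20*(1/(9*(4 + 6))))*(-115) = (20*((⅑)/10))*(-115) = (20*((⅑)*(⅒)))*(-115) = (20*(1/90))*(-115) = (2/9)*(-115) = -230/9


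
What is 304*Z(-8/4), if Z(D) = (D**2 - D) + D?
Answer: 1216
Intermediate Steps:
Z(D) = D**2
304*Z(-8/4) = 304*(-8/4)**2 = 304*(-8*1/4)**2 = 304*(-2)**2 = 304*4 = 1216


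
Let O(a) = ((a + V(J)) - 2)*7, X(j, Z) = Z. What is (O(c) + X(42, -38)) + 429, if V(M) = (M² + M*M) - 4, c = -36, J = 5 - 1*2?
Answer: 223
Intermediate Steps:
J = 3 (J = 5 - 2 = 3)
V(M) = -4 + 2*M² (V(M) = (M² + M²) - 4 = 2*M² - 4 = -4 + 2*M²)
O(a) = 84 + 7*a (O(a) = ((a + (-4 + 2*3²)) - 2)*7 = ((a + (-4 + 2*9)) - 2)*7 = ((a + (-4 + 18)) - 2)*7 = ((a + 14) - 2)*7 = ((14 + a) - 2)*7 = (12 + a)*7 = 84 + 7*a)
(O(c) + X(42, -38)) + 429 = ((84 + 7*(-36)) - 38) + 429 = ((84 - 252) - 38) + 429 = (-168 - 38) + 429 = -206 + 429 = 223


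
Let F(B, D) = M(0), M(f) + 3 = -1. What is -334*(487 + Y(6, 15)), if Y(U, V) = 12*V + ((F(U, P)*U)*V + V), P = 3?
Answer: -107548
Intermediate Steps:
M(f) = -4 (M(f) = -3 - 1 = -4)
F(B, D) = -4
Y(U, V) = 13*V - 4*U*V (Y(U, V) = 12*V + ((-4*U)*V + V) = 12*V + (-4*U*V + V) = 12*V + (V - 4*U*V) = 13*V - 4*U*V)
-334*(487 + Y(6, 15)) = -334*(487 + 15*(13 - 4*6)) = -334*(487 + 15*(13 - 24)) = -334*(487 + 15*(-11)) = -334*(487 - 165) = -334*322 = -107548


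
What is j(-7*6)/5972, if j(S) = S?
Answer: -21/2986 ≈ -0.0070328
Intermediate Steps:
j(-7*6)/5972 = -7*6/5972 = -42*1/5972 = -21/2986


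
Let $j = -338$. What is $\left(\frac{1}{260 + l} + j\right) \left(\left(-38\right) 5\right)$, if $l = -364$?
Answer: $\frac{3339535}{52} \approx 64222.0$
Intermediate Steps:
$\left(\frac{1}{260 + l} + j\right) \left(\left(-38\right) 5\right) = \left(\frac{1}{260 - 364} - 338\right) \left(\left(-38\right) 5\right) = \left(\frac{1}{-104} - 338\right) \left(-190\right) = \left(- \frac{1}{104} - 338\right) \left(-190\right) = \left(- \frac{35153}{104}\right) \left(-190\right) = \frac{3339535}{52}$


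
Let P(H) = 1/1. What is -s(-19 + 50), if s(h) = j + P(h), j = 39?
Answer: -40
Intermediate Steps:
P(H) = 1
s(h) = 40 (s(h) = 39 + 1 = 40)
-s(-19 + 50) = -1*40 = -40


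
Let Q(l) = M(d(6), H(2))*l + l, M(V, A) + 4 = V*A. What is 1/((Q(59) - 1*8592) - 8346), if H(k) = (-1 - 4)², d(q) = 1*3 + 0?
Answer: -1/12690 ≈ -7.8802e-5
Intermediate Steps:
d(q) = 3 (d(q) = 3 + 0 = 3)
H(k) = 25 (H(k) = (-5)² = 25)
M(V, A) = -4 + A*V (M(V, A) = -4 + V*A = -4 + A*V)
Q(l) = 72*l (Q(l) = (-4 + 25*3)*l + l = (-4 + 75)*l + l = 71*l + l = 72*l)
1/((Q(59) - 1*8592) - 8346) = 1/((72*59 - 1*8592) - 8346) = 1/((4248 - 8592) - 8346) = 1/(-4344 - 8346) = 1/(-12690) = -1/12690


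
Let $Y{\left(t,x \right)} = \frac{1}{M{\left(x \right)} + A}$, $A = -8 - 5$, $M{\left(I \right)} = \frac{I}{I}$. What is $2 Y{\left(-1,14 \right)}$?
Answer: $- \frac{1}{6} \approx -0.16667$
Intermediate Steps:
$M{\left(I \right)} = 1$
$A = -13$ ($A = -8 - 5 = -13$)
$Y{\left(t,x \right)} = - \frac{1}{12}$ ($Y{\left(t,x \right)} = \frac{1}{1 - 13} = \frac{1}{-12} = - \frac{1}{12}$)
$2 Y{\left(-1,14 \right)} = 2 \left(- \frac{1}{12}\right) = - \frac{1}{6}$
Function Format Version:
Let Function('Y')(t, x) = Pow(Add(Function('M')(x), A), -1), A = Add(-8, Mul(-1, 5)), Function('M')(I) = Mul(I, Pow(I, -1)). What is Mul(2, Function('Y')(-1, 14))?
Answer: Rational(-1, 6) ≈ -0.16667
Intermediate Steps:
Function('M')(I) = 1
A = -13 (A = Add(-8, -5) = -13)
Function('Y')(t, x) = Rational(-1, 12) (Function('Y')(t, x) = Pow(Add(1, -13), -1) = Pow(-12, -1) = Rational(-1, 12))
Mul(2, Function('Y')(-1, 14)) = Mul(2, Rational(-1, 12)) = Rational(-1, 6)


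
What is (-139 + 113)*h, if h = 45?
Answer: -1170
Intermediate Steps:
(-139 + 113)*h = (-139 + 113)*45 = -26*45 = -1170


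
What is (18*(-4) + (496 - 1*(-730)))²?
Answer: 1331716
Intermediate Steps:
(18*(-4) + (496 - 1*(-730)))² = (-72 + (496 + 730))² = (-72 + 1226)² = 1154² = 1331716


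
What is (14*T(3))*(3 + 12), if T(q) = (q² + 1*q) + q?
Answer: 3150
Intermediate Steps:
T(q) = q² + 2*q (T(q) = (q² + q) + q = (q + q²) + q = q² + 2*q)
(14*T(3))*(3 + 12) = (14*(3*(2 + 3)))*(3 + 12) = (14*(3*5))*15 = (14*15)*15 = 210*15 = 3150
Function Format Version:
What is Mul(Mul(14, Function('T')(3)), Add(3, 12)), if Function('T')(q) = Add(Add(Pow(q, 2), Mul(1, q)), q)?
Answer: 3150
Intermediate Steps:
Function('T')(q) = Add(Pow(q, 2), Mul(2, q)) (Function('T')(q) = Add(Add(Pow(q, 2), q), q) = Add(Add(q, Pow(q, 2)), q) = Add(Pow(q, 2), Mul(2, q)))
Mul(Mul(14, Function('T')(3)), Add(3, 12)) = Mul(Mul(14, Mul(3, Add(2, 3))), Add(3, 12)) = Mul(Mul(14, Mul(3, 5)), 15) = Mul(Mul(14, 15), 15) = Mul(210, 15) = 3150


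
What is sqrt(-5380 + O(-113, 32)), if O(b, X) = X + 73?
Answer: 5*I*sqrt(211) ≈ 72.629*I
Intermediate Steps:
O(b, X) = 73 + X
sqrt(-5380 + O(-113, 32)) = sqrt(-5380 + (73 + 32)) = sqrt(-5380 + 105) = sqrt(-5275) = 5*I*sqrt(211)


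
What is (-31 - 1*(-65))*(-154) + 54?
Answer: -5182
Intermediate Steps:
(-31 - 1*(-65))*(-154) + 54 = (-31 + 65)*(-154) + 54 = 34*(-154) + 54 = -5236 + 54 = -5182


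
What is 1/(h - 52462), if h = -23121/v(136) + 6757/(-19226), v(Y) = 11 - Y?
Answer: -2403250/125635621779 ≈ -1.9129e-5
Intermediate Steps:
h = 443679721/2403250 (h = -23121/(11 - 1*136) + 6757/(-19226) = -23121/(11 - 136) + 6757*(-1/19226) = -23121/(-125) - 6757/19226 = -23121*(-1/125) - 6757/19226 = 23121/125 - 6757/19226 = 443679721/2403250 ≈ 184.62)
1/(h - 52462) = 1/(443679721/2403250 - 52462) = 1/(-125635621779/2403250) = -2403250/125635621779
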